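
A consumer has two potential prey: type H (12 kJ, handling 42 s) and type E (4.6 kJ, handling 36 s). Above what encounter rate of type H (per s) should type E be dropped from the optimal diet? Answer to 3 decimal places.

At the threshold, the rate on type H alone equals the profitability of type E: λ·12/(1 + λ·42) = 4.6/36 = 0.1278.
Rearranging, λ(12 − 0.1278×42) = 0.1278, so λ = 0.1278/6.633 = 0.01926 per s.

0.019 per s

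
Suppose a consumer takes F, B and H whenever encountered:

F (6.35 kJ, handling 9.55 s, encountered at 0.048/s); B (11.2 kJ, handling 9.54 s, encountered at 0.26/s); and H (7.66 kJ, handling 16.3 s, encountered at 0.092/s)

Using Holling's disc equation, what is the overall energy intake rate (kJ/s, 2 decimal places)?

0.72 kJ/s

Energy encountered per unit search time: 0.048×6.35 + 0.26×11.2 + 0.092×7.66 = 3.922 kJ/s.
Handling time per unit search time: 0.048×9.55 + 0.26×9.54 + 0.092×16.3 = 4.438.
Rate = 3.922/(1 + 4.438) = 0.7211 kJ/s.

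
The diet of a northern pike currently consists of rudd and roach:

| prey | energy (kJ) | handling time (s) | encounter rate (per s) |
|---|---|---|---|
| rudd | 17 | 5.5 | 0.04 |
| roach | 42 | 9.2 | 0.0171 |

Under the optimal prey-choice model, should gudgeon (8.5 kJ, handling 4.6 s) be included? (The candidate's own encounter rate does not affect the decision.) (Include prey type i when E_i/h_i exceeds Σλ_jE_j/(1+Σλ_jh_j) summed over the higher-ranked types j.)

Yes

On rudd and roach alone, R = ΣλE/(1+Σλh) = 1.398/1.377 = 1.015 kJ/s.
gudgeon: E/h = 8.5/4.6 = 1.848 kJ/s.
1.848 > 1.015, so adding gudgeon raises the average — include it.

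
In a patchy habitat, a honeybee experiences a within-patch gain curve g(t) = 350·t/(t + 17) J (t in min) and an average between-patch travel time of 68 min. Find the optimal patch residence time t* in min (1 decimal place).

34.0 min

By the marginal value theorem, leave when the instantaneous gain rate g'(t) equals the habitat-wide average g(t)/(T + t).
g'(t) = 350·17/(t + 17)². Setting 350·17/(t+17)² = 350t/[(t+17)(68+t)] gives 17(68+t) = t(t+17), so t² = 17×68 = 1156.
t* = √1156 = 34 min.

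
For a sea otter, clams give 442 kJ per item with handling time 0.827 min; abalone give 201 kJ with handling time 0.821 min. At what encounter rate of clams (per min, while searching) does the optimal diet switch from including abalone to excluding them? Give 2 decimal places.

Drop abalone once their profitability E₂/h₂ falls below the rate achievable on clams alone: E₂/h₂ = λE₁/(1 + λh₁).
Solve for λ: λE₁h₂ = E₂(1 + λh₁) → λ(E₁h₂ − E₂h₁) = E₂ → λ = E₂/(E₁h₂ − E₂h₁).
λ = 201/(442×0.821 − 201×0.827) = 201/196.7 = 1.022 per min.

1.02 per min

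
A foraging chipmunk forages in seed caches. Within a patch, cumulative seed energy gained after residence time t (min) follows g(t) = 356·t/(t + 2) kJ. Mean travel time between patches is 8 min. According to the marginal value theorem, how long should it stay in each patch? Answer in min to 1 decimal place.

4.0 min

Optimal t* satisfies g'(t*) = g(t*)/(T + t*).
g'(t) = 356·2/(t + 2)². Setting 356·2/(t+2)² = 356t/[(t+2)(8+t)] gives 2(8+t) = t(t+2), so t² = 2×8 = 16.
t* = √16 = 4 min.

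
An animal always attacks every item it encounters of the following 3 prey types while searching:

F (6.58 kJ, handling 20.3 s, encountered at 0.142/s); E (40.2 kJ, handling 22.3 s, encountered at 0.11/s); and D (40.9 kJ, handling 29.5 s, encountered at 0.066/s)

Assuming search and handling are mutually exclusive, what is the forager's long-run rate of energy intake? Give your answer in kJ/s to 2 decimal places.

R = Σλ_iE_i / (1 + Σλ_ih_i)
Numerator: 0.142×6.58 + 0.11×40.2 + 0.066×40.9 = 8.056
Denominator: 1 + 0.142×20.3 + 0.11×22.3 + 0.066×29.5 = 8.283
R = 8.056/8.283 = 0.9726 kJ/s

0.97 kJ/s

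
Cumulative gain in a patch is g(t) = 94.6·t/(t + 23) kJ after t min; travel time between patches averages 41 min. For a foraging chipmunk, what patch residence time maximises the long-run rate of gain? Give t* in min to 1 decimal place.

30.7 min

Maximise g(t)/(T+t): set derivative to zero → g'(t)(T+t) = g(t).
g'(t) = 94.6·23/(t + 23)². Setting 94.6·23/(t+23)² = 94.6t/[(t+23)(41+t)] gives 23(41+t) = t(t+23), so t² = 23×41 = 943.
t* = √943 = 30.71 min.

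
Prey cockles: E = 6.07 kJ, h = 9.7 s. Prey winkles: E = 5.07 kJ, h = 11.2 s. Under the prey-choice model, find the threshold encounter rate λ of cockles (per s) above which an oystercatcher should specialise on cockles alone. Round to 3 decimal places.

At the threshold, the rate on cockles alone equals the profitability of winkles: λ·6.07/(1 + λ·9.7) = 5.07/11.2 = 0.4527.
Rearranging, λ(6.07 − 0.4527×9.7) = 0.4527, so λ = 0.4527/1.679 = 0.2696 per s.

0.270 per s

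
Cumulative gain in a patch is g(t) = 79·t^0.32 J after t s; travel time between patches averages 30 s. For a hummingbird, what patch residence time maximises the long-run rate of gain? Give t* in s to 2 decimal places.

Optimal t* satisfies g'(t*) = g(t*)/(T + t*).
g'(t) = 0.32·79·t^-0.68. Setting 0.32·79·t^-0.68 = 79·t^0.32/(30+t) gives 0.32(30+t) = t, so 0.68·t = 0.32×30.
t* = 0.32×30/0.68 = 14.12 s.

14.12 s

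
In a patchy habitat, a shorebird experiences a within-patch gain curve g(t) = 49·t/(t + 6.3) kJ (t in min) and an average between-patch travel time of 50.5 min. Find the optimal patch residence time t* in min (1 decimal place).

Maximise g(t)/(T+t): set derivative to zero → g'(t)(T+t) = g(t).
g'(t) = 49·6.3/(t + 6.3)². Setting 49·6.3/(t+6.3)² = 49t/[(t+6.3)(50.5+t)] gives 6.3(50.5+t) = t(t+6.3), so t² = 6.3×50.5 = 318.1.
t* = √318.1 = 17.84 min.

17.8 min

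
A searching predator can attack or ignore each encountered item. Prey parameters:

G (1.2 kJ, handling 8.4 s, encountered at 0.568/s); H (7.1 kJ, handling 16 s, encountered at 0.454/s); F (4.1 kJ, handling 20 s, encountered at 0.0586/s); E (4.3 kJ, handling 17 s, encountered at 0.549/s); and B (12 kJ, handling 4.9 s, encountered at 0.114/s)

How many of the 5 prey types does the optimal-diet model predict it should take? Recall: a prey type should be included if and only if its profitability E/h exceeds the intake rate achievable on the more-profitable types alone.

E/h in descending order: B 2.45, H 0.444, E 0.253, F 0.205, G 0.143 kJ/s. The optimal diet is the largest prefix of this list for which every included type satisfies E_i/h_i > R on the types above it.
Rate on top 1: 0.8777. H: 0.444 < 0.8777 → exclude; stop.
Optimal diet: B — 1 of 5 types.

1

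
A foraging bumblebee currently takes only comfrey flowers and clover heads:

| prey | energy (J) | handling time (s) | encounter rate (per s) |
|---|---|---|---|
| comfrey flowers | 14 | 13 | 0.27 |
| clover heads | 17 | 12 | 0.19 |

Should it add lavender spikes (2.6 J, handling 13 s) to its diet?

On comfrey flowers and clover heads alone, R = ΣλE/(1+Σλh) = 7.01/6.79 = 1.032 J/s.
Profitability of lavender spikes: 2.6/13 = 0.2 J/s.
0.2 < 1.032, so adding lavender spikes would lower the average — exclude it.

No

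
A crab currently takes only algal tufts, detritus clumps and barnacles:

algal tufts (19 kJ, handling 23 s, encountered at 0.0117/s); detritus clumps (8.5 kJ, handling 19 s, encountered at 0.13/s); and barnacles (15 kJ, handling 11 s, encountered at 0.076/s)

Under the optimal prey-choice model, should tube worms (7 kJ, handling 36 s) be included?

No

Intake rate on the current diet: R = (0.0117×19 + 0.13×8.5 + 0.076×15) / (1 + 0.0117×23 + 0.13×19 + 0.076×11) = 2.467/4.575 = 0.5393 kJ/s.
Profitability of tube worms: 7/36 = 0.1944 kJ/s.
0.1944 < 0.5393, so adding tube worms would lower the average — exclude it.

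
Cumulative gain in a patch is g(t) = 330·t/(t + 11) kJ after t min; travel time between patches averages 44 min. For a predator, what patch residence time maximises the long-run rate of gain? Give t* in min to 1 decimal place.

Optimal t* satisfies g'(t*) = g(t*)/(T + t*).
g'(t) = 330·11/(t + 11)². Setting 330·11/(t+11)² = 330t/[(t+11)(44+t)] gives 11(44+t) = t(t+11), so t² = 11×44 = 484.
t* = √484 = 22 min.

22.0 min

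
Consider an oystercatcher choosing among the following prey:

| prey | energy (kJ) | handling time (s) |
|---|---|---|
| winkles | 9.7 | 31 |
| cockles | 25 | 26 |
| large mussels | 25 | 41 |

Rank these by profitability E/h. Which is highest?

Profitability E/h (kJ/s): winkles = 9.7/31 = 0.313, cockles = 25/26 = 0.962, large mussels = 25/41 = 0.61.
Ranked: cockles > large mussels > winkles.

cockles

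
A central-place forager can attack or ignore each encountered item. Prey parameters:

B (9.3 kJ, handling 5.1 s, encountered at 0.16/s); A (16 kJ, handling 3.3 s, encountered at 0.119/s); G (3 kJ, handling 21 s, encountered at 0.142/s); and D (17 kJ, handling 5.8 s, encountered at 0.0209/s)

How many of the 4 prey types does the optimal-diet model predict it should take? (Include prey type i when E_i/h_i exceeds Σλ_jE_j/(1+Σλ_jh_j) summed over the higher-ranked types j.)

3

Profitabilities (E/h, kJ/s): A 4.85, D 2.93, B 1.82, G 0.143. Add prey in this order while the next type's profitability exceeds the intake rate on those already taken.
Rate on top 1: 1.367. D: 2.93 > 1.367 → include.
Rate on top 2: 1.492. B: 1.82 > 1.492 → include.
Rate on top 3: 1.608. G: 0.143 < 1.608 → exclude; stop.
Optimal diet: A, D, B — 3 of 4 types.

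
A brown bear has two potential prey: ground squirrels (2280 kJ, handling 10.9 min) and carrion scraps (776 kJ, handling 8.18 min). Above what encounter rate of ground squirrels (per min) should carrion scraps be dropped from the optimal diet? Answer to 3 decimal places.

The zero-one rule: include carrion scraps iff E₂/h₂ > λE₁/(1+λh₁). Equality gives the switch point.
λE₁h₂ = E₂ + λE₂h₁ ⇒ λ = E₂/(E₁h₂ − E₂h₁) = 776/(1.865e+04 − 8458) = 0.07614 per min.

0.076 per min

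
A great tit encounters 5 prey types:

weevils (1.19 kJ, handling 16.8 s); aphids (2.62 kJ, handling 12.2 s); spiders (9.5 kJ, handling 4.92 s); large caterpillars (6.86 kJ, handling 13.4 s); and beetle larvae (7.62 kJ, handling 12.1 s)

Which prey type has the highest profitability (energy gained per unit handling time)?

In descending order of E/h:
spiders: 9.5/4.92 = 1.93 kJ/s
beetle larvae: 7.62/12.1 = 0.63 kJ/s
large caterpillars: 6.86/13.4 = 0.512 kJ/s
aphids: 2.62/12.2 = 0.215 kJ/s
weevils: 1.19/16.8 = 0.0708 kJ/s

spiders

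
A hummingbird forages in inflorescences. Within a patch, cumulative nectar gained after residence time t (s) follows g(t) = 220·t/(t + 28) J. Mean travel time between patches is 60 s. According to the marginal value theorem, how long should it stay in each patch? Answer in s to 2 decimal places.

40.99 s

Maximise g(t)/(T+t): set derivative to zero → g'(t)(T+t) = g(t).
g'(t) = 220·28/(t + 28)². Setting 220·28/(t+28)² = 220t/[(t+28)(60+t)] gives 28(60+t) = t(t+28), so t² = 28×60 = 1680.
t* = √1680 = 40.99 s.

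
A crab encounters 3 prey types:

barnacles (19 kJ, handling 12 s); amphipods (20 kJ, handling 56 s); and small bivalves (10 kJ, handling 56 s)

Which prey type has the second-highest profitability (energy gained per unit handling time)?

In descending order of E/h:
barnacles: 19/12 = 1.58 kJ/s
amphipods: 20/56 = 0.357 kJ/s
small bivalves: 10/56 = 0.179 kJ/s

amphipods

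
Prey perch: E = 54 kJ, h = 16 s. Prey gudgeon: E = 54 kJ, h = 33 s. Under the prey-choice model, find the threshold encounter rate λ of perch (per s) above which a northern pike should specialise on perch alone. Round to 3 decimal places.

Drop gudgeon once their profitability E₂/h₂ falls below the rate achievable on perch alone: E₂/h₂ = λE₁/(1 + λh₁).
Solve for λ: λE₁h₂ = E₂(1 + λh₁) → λ(E₁h₂ − E₂h₁) = E₂ → λ = E₂/(E₁h₂ − E₂h₁).
λ = 54/(54×33 − 54×16) = 54/918 = 0.05882 per s.

0.059 per s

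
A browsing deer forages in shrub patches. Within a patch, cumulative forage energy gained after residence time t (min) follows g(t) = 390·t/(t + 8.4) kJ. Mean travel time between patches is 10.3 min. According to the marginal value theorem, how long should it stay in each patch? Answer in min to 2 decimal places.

Maximise g(t)/(T+t): set derivative to zero → g'(t)(T+t) = g(t).
g'(t) = 390·8.4/(t + 8.4)². Setting 390·8.4/(t+8.4)² = 390t/[(t+8.4)(10.3+t)] gives 8.4(10.3+t) = t(t+8.4), so t² = 8.4×10.3 = 86.52.
t* = √86.52 = 9.302 min.

9.30 min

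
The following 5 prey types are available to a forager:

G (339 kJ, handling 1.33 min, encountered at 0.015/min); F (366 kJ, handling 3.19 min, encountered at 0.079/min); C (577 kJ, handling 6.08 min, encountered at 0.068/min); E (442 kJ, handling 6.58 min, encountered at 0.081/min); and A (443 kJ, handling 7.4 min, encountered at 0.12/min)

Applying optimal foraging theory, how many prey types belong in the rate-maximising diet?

E/h in descending order: G 255, F 115, C 94.9, E 67.2, A 59.9 kJ/min. The optimal diet is the largest prefix of this list for which every included type satisfies E_i/h_i > R on the types above it.
Rate on top 1: 4.986. F: 115 > 4.986 → include.
Rate on top 2: 26.73. C: 94.9 > 26.73 → include.
Rate on top 3: 43.45. E: 67.2 > 43.45 → include.
Rate on top 4: 49.15. A: 59.9 > 49.15 → include.
Optimal diet: G, F, C, E, A — 5 of 5 types.

5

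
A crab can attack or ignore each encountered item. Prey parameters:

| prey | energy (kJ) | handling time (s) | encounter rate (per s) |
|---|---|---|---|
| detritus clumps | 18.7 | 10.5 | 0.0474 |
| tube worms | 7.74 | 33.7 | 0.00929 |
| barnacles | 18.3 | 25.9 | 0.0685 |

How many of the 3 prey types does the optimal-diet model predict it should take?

2

E/h in descending order: detritus clumps 1.78, barnacles 0.707, tube worms 0.23 kJ/s. The optimal diet is the largest prefix of this list for which every included type satisfies E_i/h_i > R on the types above it.
Rate on top 1: 0.5918. barnacles: 0.707 > 0.5918 → include.
Rate on top 2: 0.654. tube worms: 0.23 < 0.654 → exclude; stop.
Optimal diet: detritus clumps, barnacles — 2 of 3 types.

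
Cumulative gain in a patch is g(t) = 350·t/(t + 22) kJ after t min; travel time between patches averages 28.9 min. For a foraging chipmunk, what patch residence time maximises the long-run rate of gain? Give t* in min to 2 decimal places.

Optimal t* satisfies g'(t*) = g(t*)/(T + t*).
g'(t) = 350·22/(t + 22)². Setting 350·22/(t+22)² = 350t/[(t+22)(28.9+t)] gives 22(28.9+t) = t(t+22), so t² = 22×28.9 = 635.8.
t* = √635.8 = 25.22 min.

25.22 min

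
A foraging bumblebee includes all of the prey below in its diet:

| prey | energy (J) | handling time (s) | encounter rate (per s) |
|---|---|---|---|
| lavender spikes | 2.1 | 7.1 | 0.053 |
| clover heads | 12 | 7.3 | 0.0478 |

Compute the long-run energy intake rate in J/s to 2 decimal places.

R = (0.053×2.1 + 0.0478×12) / (1 + 0.053×7.1 + 0.0478×7.3) = 0.6849/1.725 = 0.397 J/s.

0.40 J/s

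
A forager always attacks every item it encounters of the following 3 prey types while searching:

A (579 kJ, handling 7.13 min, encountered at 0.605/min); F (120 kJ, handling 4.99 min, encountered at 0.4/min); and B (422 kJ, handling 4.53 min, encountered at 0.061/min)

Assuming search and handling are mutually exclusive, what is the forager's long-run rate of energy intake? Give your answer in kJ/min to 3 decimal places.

R = Σλ_iE_i / (1 + Σλ_ih_i)
Numerator: 0.605×579 + 0.4×120 + 0.061×422 = 424
Denominator: 1 + 0.605×7.13 + 0.4×4.99 + 0.061×4.53 = 7.586
R = 424/7.586 = 55.9 kJ/min

55.897 kJ/min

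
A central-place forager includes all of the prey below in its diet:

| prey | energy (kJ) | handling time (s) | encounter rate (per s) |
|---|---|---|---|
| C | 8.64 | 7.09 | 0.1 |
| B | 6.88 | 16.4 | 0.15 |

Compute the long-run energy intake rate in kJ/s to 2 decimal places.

R = (0.1×8.64 + 0.15×6.88) / (1 + 0.1×7.09 + 0.15×16.4) = 1.896/4.169 = 0.4548 kJ/s.

0.45 kJ/s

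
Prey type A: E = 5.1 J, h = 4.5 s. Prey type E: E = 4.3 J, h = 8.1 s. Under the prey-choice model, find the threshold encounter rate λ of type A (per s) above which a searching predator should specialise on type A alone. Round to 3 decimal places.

0.196 per s

At the threshold, the rate on type A alone equals the profitability of type E: λ·5.1/(1 + λ·4.5) = 4.3/8.1 = 0.5309.
Rearranging, λ(5.1 − 0.5309×4.5) = 0.5309, so λ = 0.5309/2.711 = 0.1958 per s.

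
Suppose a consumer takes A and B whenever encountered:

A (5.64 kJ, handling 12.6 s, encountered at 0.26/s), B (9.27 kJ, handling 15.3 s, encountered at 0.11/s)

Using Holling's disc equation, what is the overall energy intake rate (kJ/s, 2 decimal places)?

0.42 kJ/s

R = (0.26×5.64 + 0.11×9.27) / (1 + 0.26×12.6 + 0.11×15.3) = 2.486/5.959 = 0.4172 kJ/s.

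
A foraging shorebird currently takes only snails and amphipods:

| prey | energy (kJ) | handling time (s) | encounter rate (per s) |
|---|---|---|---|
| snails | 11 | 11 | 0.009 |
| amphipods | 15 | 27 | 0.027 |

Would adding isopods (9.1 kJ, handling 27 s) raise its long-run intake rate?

Yes

Current rate: (0.009×11 + 0.027×15)/(1 + 0.009×11 + 0.027×27) = 0.2757 kJ/s.
Profitability of isopods: 9.1/27 = 0.337 kJ/s.
Since 0.337 > R, including isopods increases the long-run rate.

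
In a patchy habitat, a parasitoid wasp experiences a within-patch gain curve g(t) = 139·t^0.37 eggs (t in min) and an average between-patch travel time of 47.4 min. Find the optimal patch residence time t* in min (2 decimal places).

27.84 min

Maximise g(t)/(T+t): set derivative to zero → g'(t)(T+t) = g(t).
g'(t) = 0.37·139·t^-0.63. Setting 0.37·139·t^-0.63 = 139·t^0.37/(47.4+t) gives 0.37(47.4+t) = t, so 0.63·t = 0.37×47.4.
t* = 0.37×47.4/0.63 = 27.84 min.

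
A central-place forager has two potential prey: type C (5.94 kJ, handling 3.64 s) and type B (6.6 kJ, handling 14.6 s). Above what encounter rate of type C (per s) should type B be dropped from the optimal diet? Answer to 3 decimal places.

0.105 per s

Drop type B once their profitability E₂/h₂ falls below the rate achievable on type C alone: E₂/h₂ = λE₁/(1 + λh₁).
Solve for λ: λE₁h₂ = E₂(1 + λh₁) → λ(E₁h₂ − E₂h₁) = E₂ → λ = E₂/(E₁h₂ − E₂h₁).
λ = 6.6/(5.94×14.6 − 6.6×3.64) = 6.6/62.7 = 0.1053 per s.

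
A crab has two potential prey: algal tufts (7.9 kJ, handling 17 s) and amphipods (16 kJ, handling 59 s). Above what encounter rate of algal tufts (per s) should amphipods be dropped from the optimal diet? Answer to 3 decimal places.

0.082 per s

At the threshold, the rate on algal tufts alone equals the profitability of amphipods: λ·7.9/(1 + λ·17) = 16/59 = 0.2712.
Rearranging, λ(7.9 − 0.2712×17) = 0.2712, so λ = 0.2712/3.29 = 0.08243 per s.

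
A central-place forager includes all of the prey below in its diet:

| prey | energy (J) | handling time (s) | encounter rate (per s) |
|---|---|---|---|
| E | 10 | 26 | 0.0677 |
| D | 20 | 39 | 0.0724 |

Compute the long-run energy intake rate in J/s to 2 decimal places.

0.38 J/s

R = (0.0677×10 + 0.0724×20) / (1 + 0.0677×26 + 0.0724×39) = 2.125/5.584 = 0.3806 J/s.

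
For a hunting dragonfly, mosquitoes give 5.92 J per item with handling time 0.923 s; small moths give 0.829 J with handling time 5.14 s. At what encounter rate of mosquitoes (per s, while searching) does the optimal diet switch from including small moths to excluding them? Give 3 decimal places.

0.028 per s

At the threshold, the rate on mosquitoes alone equals the profitability of small moths: λ·5.92/(1 + λ·0.923) = 0.829/5.14 = 0.1613.
Rearranging, λ(5.92 − 0.1613×0.923) = 0.1613, so λ = 0.1613/5.771 = 0.02795 per s.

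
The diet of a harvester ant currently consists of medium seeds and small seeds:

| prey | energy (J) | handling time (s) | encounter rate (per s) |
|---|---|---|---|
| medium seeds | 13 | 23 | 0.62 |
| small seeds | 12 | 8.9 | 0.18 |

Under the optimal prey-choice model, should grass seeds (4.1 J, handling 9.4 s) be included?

Intake rate on the current diet: R = (0.62×13 + 0.18×12) / (1 + 0.62×23 + 0.18×8.9) = 10.22/16.86 = 0.6061 J/s.
grass seeds: E/h = 4.1/9.4 = 0.4362 J/s.
Since 0.4362 < R, time spent handling grass seeds is better spent searching.

No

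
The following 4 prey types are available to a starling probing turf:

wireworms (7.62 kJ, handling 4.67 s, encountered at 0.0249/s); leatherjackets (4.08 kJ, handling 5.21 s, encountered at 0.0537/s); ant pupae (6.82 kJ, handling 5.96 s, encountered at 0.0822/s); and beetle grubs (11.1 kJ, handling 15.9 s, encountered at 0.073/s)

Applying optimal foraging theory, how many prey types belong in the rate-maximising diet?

Profitabilities (E/h, kJ/s): wireworms 1.63, ant pupae 1.14, leatherjackets 0.783, beetle grubs 0.698. Add prey in this order while the next type's profitability exceeds the intake rate on those already taken.
Rate on top 1: 0.17. ant pupae: 1.14 > 0.17 → include.
Rate on top 2: 0.4672. leatherjackets: 0.783 > 0.4672 → include.
Rate on top 3: 0.514. beetle grubs: 0.698 > 0.514 → include.
Optimal diet: wireworms, ant pupae, leatherjackets, beetle grubs — 4 of 4 types.

4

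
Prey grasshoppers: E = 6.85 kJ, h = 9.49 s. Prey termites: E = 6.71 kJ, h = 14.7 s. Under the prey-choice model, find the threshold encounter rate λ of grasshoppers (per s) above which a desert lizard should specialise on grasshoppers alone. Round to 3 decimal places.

The zero-one rule: include termites iff E₂/h₂ > λE₁/(1+λh₁). Equality gives the switch point.
λE₁h₂ = E₂ + λE₂h₁ ⇒ λ = E₂/(E₁h₂ − E₂h₁) = 6.71/(100.7 − 63.68) = 0.1813 per s.

0.181 per s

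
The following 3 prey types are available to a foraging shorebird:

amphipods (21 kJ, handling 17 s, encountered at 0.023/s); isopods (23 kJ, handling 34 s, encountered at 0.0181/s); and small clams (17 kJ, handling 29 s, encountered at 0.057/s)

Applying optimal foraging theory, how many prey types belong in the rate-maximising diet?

E/h in descending order: amphipods 1.24, isopods 0.676, small clams 0.586 kJ/s. The optimal diet is the largest prefix of this list for which every included type satisfies E_i/h_i > R on the types above it.
Rate on top 1: 0.3472. isopods: 0.676 > 0.3472 → include.
Rate on top 2: 0.4482. small clams: 0.586 > 0.4482 → include.
Optimal diet: amphipods, isopods, small clams — 3 of 3 types.

3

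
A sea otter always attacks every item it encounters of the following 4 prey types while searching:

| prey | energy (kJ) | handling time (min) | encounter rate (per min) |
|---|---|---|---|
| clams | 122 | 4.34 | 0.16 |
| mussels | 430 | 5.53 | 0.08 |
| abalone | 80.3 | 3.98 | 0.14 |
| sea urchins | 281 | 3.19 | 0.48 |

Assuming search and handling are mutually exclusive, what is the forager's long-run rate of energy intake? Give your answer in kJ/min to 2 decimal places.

Energy encountered per unit search time: 0.16×122 + 0.08×430 + 0.14×80.3 + 0.48×281 = 200 kJ/min.
Handling time per unit search time: 0.16×4.34 + 0.08×5.53 + 0.14×3.98 + 0.48×3.19 = 3.225.
Rate = 200/(1 + 3.225) = 47.34 kJ/min.

47.34 kJ/min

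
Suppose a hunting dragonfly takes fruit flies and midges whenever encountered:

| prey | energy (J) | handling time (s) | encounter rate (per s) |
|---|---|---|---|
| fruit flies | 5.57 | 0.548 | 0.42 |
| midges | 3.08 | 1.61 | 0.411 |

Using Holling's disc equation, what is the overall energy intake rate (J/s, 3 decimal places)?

1.906 J/s

R = Σλ_iE_i / (1 + Σλ_ih_i)
Numerator: 0.42×5.57 + 0.411×3.08 = 3.605
Denominator: 1 + 0.42×0.548 + 0.411×1.61 = 1.892
R = 3.605/1.892 = 1.906 J/s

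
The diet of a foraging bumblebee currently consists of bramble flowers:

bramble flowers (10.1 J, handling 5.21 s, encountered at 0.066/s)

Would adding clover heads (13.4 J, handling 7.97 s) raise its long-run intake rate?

Yes

On bramble flowers alone, R = ΣλE/(1+Σλh) = 0.6666/1.344 = 0.496 J/s.
clover heads: E/h = 13.4/7.97 = 1.681 J/s.
1.681 > 0.496, so adding clover heads raises the average — include it.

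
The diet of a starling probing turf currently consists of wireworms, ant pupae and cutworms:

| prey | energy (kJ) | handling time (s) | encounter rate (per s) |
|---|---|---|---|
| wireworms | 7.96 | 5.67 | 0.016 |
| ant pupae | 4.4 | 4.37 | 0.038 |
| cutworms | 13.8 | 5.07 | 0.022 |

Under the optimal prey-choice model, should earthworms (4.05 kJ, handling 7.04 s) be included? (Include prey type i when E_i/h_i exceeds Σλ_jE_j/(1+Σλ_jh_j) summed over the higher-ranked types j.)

Intake rate on the current diet: R = (0.016×7.96 + 0.038×4.4 + 0.022×13.8) / (1 + 0.016×5.67 + 0.038×4.37 + 0.022×5.07) = 0.5982/1.368 = 0.4371 kJ/s.
earthworms: E/h = 4.05/7.04 = 0.5753 kJ/s.
Since 0.5753 > R, including earthworms increases the long-run rate.

Yes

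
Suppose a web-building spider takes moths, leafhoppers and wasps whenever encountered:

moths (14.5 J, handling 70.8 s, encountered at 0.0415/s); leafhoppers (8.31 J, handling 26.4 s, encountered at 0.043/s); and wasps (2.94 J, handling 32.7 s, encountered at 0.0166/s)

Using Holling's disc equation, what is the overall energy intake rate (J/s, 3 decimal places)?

0.179 J/s

R = Σλ_iE_i / (1 + Σλ_ih_i)
Numerator: 0.0415×14.5 + 0.043×8.31 + 0.0166×2.94 = 1.008
Denominator: 1 + 0.0415×70.8 + 0.043×26.4 + 0.0166×32.7 = 5.616
R = 1.008/5.616 = 0.1795 J/s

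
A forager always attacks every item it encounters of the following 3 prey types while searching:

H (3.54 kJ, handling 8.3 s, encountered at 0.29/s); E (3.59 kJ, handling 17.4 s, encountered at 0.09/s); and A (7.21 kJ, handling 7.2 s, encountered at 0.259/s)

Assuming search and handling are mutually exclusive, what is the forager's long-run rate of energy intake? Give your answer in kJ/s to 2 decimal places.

0.47 kJ/s

Energy encountered per unit search time: 0.29×3.54 + 0.09×3.59 + 0.259×7.21 = 3.217 kJ/s.
Handling time per unit search time: 0.29×8.3 + 0.09×17.4 + 0.259×7.2 = 5.838.
Rate = 3.217/(1 + 5.838) = 0.4705 kJ/s.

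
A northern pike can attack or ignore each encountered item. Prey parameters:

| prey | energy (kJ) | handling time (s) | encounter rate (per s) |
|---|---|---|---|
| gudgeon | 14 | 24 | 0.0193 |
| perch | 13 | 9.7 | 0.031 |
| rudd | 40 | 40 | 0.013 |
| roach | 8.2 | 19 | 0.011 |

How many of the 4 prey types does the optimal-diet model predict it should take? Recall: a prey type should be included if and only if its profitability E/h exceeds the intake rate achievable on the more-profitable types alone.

3

Profitabilities (E/h, kJ/s): perch 1.34, rudd 1, gudgeon 0.583, roach 0.432. Add prey in this order while the next type's profitability exceeds the intake rate on those already taken.
Rate on top 1: 0.3098. rudd: 1 > 0.3098 → include.
Rate on top 2: 0.5069. gudgeon: 0.583 > 0.5069 → include.
Rate on top 3: 0.5224. roach: 0.432 < 0.5224 → exclude; stop.
Optimal diet: perch, rudd, gudgeon — 3 of 4 types.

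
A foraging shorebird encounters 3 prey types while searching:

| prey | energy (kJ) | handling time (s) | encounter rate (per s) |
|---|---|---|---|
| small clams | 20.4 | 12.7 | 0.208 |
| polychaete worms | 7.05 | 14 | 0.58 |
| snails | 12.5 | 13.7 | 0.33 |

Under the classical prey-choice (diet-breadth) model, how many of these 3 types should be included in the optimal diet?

Profitabilities (E/h, kJ/s): small clams 1.61, snails 0.912, polychaete worms 0.504. Add prey in this order while the next type's profitability exceeds the intake rate on those already taken.
Rate on top 1: 1.165. snails: 0.912 < 1.165 → exclude; stop.
Optimal diet: small clams — 1 of 3 types.

1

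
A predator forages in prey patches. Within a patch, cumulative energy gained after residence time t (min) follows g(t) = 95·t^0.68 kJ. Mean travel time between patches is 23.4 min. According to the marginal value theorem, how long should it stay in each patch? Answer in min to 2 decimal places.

49.73 min

Maximise g(t)/(T+t): set derivative to zero → g'(t)(T+t) = g(t).
g'(t) = 0.68·95·t^-0.32. Setting 0.68·95·t^-0.32 = 95·t^0.68/(23.4+t) gives 0.68(23.4+t) = t, so 0.32·t = 0.68×23.4.
t* = 0.68×23.4/0.32 = 49.73 min.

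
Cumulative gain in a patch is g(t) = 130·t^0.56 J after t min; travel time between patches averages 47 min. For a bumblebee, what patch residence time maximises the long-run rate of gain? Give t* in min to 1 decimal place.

59.8 min

By the marginal value theorem, leave when the instantaneous gain rate g'(t) equals the habitat-wide average g(t)/(T + t).
g'(t) = 0.56·130·t^-0.44. Setting 0.56·130·t^-0.44 = 130·t^0.56/(47+t) gives 0.56(47+t) = t, so 0.44·t = 0.56×47.
t* = 0.56×47/0.44 = 59.82 min.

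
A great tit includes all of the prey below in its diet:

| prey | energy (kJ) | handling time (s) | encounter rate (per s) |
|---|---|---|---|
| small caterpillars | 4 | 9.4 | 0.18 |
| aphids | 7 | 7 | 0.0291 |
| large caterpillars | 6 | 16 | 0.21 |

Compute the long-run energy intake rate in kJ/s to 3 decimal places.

R = (0.18×4 + 0.0291×7 + 0.21×6) / (1 + 0.18×9.4 + 0.0291×7 + 0.21×16) = 2.184/6.256 = 0.3491 kJ/s.

0.349 kJ/s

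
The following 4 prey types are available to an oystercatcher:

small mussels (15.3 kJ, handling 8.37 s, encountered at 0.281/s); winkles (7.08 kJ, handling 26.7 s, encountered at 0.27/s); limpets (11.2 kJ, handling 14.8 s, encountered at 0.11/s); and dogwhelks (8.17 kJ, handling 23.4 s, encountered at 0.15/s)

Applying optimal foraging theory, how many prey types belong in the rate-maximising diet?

1

Profitabilities (E/h, kJ/s): small mussels 1.83, limpets 0.757, dogwhelks 0.349, winkles 0.265. Add prey in this order while the next type's profitability exceeds the intake rate on those already taken.
Rate on top 1: 1.283. limpets: 0.757 < 1.283 → exclude; stop.
Optimal diet: small mussels — 1 of 4 types.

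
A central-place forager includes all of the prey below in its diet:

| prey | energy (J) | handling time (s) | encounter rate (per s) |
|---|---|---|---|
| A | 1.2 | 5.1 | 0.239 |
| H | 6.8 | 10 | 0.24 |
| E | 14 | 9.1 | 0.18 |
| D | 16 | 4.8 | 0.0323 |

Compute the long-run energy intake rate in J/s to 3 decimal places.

0.773 J/s

R = (0.239×1.2 + 0.24×6.8 + 0.18×14 + 0.0323×16) / (1 + 0.239×5.1 + 0.24×10 + 0.18×9.1 + 0.0323×4.8) = 4.956/6.412 = 0.7729 J/s.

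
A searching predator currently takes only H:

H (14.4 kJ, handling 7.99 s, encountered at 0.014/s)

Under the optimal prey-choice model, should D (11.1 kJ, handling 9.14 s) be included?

Yes

Current rate: (0.014×14.4)/(1 + 0.014×7.99) = 0.1813 kJ/s.
Profitability of D: 11.1/9.14 = 1.214 kJ/s.
1.214 > 0.1813, so adding D raises the average — include it.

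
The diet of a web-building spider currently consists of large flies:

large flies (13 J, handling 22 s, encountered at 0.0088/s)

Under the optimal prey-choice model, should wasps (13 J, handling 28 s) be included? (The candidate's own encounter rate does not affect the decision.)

Intake rate on the current diet: R = (0.0088×13) / (1 + 0.0088×22) = 0.1144/1.194 = 0.09584 J/s.
wasps: E/h = 13/28 = 0.4643 J/s.
Since 0.4643 > R, including wasps increases the long-run rate.

Yes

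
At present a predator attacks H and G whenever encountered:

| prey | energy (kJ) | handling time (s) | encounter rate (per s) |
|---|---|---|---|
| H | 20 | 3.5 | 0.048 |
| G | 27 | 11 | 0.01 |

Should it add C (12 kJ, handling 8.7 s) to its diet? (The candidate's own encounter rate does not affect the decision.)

Yes

Intake rate on the current diet: R = (0.048×20 + 0.01×27) / (1 + 0.048×3.5 + 0.01×11) = 1.23/1.278 = 0.9624 kJ/s.
Profitability of C: 12/8.7 = 1.379 kJ/s.
Since 1.379 > R, including C increases the long-run rate.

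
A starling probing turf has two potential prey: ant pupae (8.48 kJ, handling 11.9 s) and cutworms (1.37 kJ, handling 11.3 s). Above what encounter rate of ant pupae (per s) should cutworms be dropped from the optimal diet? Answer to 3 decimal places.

The zero-one rule: include cutworms iff E₂/h₂ > λE₁/(1+λh₁). Equality gives the switch point.
λE₁h₂ = E₂ + λE₂h₁ ⇒ λ = E₂/(E₁h₂ − E₂h₁) = 1.37/(95.82 − 16.3) = 0.01723 per s.

0.017 per s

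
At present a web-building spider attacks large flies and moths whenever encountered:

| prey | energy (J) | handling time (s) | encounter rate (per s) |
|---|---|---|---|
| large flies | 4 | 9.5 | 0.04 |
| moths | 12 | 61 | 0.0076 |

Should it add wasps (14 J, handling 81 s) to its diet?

Yes

On large flies and moths alone, R = ΣλE/(1+Σλh) = 0.2512/1.844 = 0.1363 J/s.
wasps: E/h = 14/81 = 0.1728 J/s.
0.1728 > 0.1363, so adding wasps raises the average — include it.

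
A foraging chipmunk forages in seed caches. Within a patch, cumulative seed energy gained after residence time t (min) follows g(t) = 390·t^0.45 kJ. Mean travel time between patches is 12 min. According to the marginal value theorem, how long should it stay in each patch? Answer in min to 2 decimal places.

9.82 min

Maximise g(t)/(T+t): set derivative to zero → g'(t)(T+t) = g(t).
g'(t) = 0.45·390·t^-0.55. Setting 0.45·390·t^-0.55 = 390·t^0.45/(12+t) gives 0.45(12+t) = t, so 0.55·t = 0.45×12.
t* = 0.45×12/0.55 = 9.818 min.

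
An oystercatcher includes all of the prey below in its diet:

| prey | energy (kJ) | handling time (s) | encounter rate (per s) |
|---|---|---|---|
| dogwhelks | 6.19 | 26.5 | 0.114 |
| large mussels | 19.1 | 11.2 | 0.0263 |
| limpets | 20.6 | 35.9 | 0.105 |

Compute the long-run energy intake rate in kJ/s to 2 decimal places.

0.42 kJ/s

Energy encountered per unit search time: 0.114×6.19 + 0.0263×19.1 + 0.105×20.6 = 3.371 kJ/s.
Handling time per unit search time: 0.114×26.5 + 0.0263×11.2 + 0.105×35.9 = 7.085.
Rate = 3.371/(1 + 7.085) = 0.4169 kJ/s.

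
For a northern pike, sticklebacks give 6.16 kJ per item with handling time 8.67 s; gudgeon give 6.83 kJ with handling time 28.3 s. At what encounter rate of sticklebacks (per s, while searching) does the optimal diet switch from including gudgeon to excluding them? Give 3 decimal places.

0.059 per s

The zero-one rule: include gudgeon iff E₂/h₂ > λE₁/(1+λh₁). Equality gives the switch point.
λE₁h₂ = E₂ + λE₂h₁ ⇒ λ = E₂/(E₁h₂ − E₂h₁) = 6.83/(174.3 − 59.22) = 0.05933 per s.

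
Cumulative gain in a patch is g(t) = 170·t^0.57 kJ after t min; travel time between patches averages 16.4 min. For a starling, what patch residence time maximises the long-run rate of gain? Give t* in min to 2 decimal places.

21.74 min

Optimal t* satisfies g'(t*) = g(t*)/(T + t*).
g'(t) = 0.57·170·t^-0.43. Setting 0.57·170·t^-0.43 = 170·t^0.57/(16.4+t) gives 0.57(16.4+t) = t, so 0.43·t = 0.57×16.4.
t* = 0.57×16.4/0.43 = 21.74 min.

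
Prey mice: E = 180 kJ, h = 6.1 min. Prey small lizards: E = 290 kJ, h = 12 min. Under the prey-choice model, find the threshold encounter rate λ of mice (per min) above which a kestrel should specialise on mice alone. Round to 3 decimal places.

0.742 per min

The zero-one rule: include small lizards iff E₂/h₂ > λE₁/(1+λh₁). Equality gives the switch point.
λE₁h₂ = E₂ + λE₂h₁ ⇒ λ = E₂/(E₁h₂ − E₂h₁) = 290/(2160 − 1769) = 0.7417 per min.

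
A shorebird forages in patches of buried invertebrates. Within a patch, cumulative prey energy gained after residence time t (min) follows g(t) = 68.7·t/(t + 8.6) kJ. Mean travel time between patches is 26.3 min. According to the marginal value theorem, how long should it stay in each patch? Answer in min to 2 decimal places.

15.04 min

Optimal t* satisfies g'(t*) = g(t*)/(T + t*).
g'(t) = 68.7·8.6/(t + 8.6)². Setting 68.7·8.6/(t+8.6)² = 68.7t/[(t+8.6)(26.3+t)] gives 8.6(26.3+t) = t(t+8.6), so t² = 8.6×26.3 = 226.2.
t* = √226.2 = 15.04 min.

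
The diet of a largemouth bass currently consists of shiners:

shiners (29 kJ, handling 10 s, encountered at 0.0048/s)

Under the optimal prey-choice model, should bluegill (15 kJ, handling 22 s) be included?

Yes

Intake rate on the current diet: R = (0.0048×29) / (1 + 0.0048×10) = 0.1392/1.048 = 0.1328 kJ/s.
Profitability of bluegill: 15/22 = 0.6818 kJ/s.
0.6818 > 0.1328, so adding bluegill raises the average — include it.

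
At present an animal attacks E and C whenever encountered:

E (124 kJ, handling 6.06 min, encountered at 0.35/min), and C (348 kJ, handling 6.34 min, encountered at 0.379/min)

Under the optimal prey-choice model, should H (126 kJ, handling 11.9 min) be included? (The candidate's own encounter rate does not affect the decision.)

No

On E and C alone, R = ΣλE/(1+Σλh) = 175.3/5.524 = 31.73 kJ/min.
H: E/h = 126/11.9 = 10.59 kJ/min.
Since 10.59 < R, time spent handling H is better spent searching.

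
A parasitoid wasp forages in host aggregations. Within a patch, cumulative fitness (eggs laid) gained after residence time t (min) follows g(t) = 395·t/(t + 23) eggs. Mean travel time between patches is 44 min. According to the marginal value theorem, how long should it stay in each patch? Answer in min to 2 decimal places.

31.81 min

By the marginal value theorem, leave when the instantaneous gain rate g'(t) equals the habitat-wide average g(t)/(T + t).
g'(t) = 395·23/(t + 23)². Setting 395·23/(t+23)² = 395t/[(t+23)(44+t)] gives 23(44+t) = t(t+23), so t² = 23×44 = 1012.
t* = √1012 = 31.81 min.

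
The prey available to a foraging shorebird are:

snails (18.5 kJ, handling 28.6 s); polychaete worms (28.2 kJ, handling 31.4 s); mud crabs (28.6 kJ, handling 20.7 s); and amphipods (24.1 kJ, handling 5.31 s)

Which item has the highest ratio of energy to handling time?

In descending order of E/h:
amphipods: 24.1/5.31 = 4.54 kJ/s
mud crabs: 28.6/20.7 = 1.38 kJ/s
polychaete worms: 28.2/31.4 = 0.898 kJ/s
snails: 18.5/28.6 = 0.647 kJ/s

amphipods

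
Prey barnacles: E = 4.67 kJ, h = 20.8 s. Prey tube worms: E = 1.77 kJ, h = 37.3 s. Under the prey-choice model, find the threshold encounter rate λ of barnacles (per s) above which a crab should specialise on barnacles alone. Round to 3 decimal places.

At the threshold, the rate on barnacles alone equals the profitability of tube worms: λ·4.67/(1 + λ·20.8) = 1.77/37.3 = 0.04745.
Rearranging, λ(4.67 − 0.04745×20.8) = 0.04745, so λ = 0.04745/3.683 = 0.01288 per s.

0.013 per s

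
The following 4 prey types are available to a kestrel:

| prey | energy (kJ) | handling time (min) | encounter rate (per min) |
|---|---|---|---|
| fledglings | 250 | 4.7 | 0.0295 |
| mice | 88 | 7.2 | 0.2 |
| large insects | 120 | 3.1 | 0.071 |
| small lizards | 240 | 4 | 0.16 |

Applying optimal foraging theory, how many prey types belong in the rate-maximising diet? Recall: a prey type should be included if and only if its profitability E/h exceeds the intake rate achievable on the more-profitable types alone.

3

Profitabilities (E/h, kJ/min): small lizards 60, fledglings 53.2, large insects 38.7, mice 12.2. Add prey in this order while the next type's profitability exceeds the intake rate on those already taken.
Rate on top 1: 23.41. fledglings: 53.2 > 23.41 → include.
Rate on top 2: 25.74. large insects: 38.7 > 25.74 → include.
Rate on top 3: 27.16. mice: 12.2 < 27.16 → exclude; stop.
Optimal diet: small lizards, fledglings, large insects — 3 of 4 types.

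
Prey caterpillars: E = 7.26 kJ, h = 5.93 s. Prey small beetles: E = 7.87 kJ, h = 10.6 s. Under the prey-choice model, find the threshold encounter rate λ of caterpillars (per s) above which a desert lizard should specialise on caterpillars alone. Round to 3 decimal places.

0.260 per s

Drop small beetles once their profitability E₂/h₂ falls below the rate achievable on caterpillars alone: E₂/h₂ = λE₁/(1 + λh₁).
Solve for λ: λE₁h₂ = E₂(1 + λh₁) → λ(E₁h₂ − E₂h₁) = E₂ → λ = E₂/(E₁h₂ − E₂h₁).
λ = 7.87/(7.26×10.6 − 7.87×5.93) = 7.87/30.29 = 0.2598 per s.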